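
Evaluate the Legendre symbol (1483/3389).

1

3389 ≡ 1 (mod 4), so quadratic reciprocity gives (1483/3389) = (3389/1483). Reduce: 3389 ≡ 423 (mod 1483). Now have (423/1483).
Both 423 ≡ 3 and 1483 ≡ 3 (mod 4), so reciprocity gives (423/1483) = -(1483/423). Reduce: 1483 ≡ 214 (mod 423). Now have -(214/423).
Factor out 2: 214 = 2·107. Since 423 ≡ 7 (mod 8), (2/423) = +1. Now have -(107/423).
Both 107 ≡ 3 and 423 ≡ 3 (mod 4), so reciprocity gives (107/423) = -(423/107). Reduce: 423 ≡ 102 (mod 107). Now have (102/107).
Factor out 2: 102 = 2·51. Since 107 ≡ 3 (mod 8), (2/107) = -1. Now have -(51/107).
Both 51 ≡ 3 and 107 ≡ 3 (mod 4), so reciprocity gives (51/107) = -(107/51). Reduce: 107 ≡ 5 (mod 51). Now have (5/51).
5 ≡ 1 (mod 4), so quadratic reciprocity gives (5/51) = (51/5). Reduce: 51 ≡ 1 (mod 5). Now have (1/5).
(1/5) = 1. Collecting the sign factors: 1.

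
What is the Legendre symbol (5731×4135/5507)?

1

By multiplicativity, (5731·4135/5507) = (5731/5507)·(4135/5507).
First factor (5731/5507):
Reduce the numerator: 5731 ≡ 224 (mod 5507), so (5731/5507) = (224/5507).
Factor out 2: 224 = 2^5·7. Since 5507 ≡ 3 (mod 8), (2/5507) = -1, and (2/5507)^5 = -1. Now have -(7/5507).
Both 7 ≡ 3 and 5507 ≡ 3 (mod 4), so reciprocity gives (7/5507) = -(5507/7). Reduce: 5507 ≡ 5 (mod 7). Now have (5/7).
5 ≡ 1 (mod 4), so quadratic reciprocity gives (5/7) = (7/5). Reduce: 7 ≡ 2 (mod 5). Now have (2/5).
Factor out 2: 2 = 2. Since 5 ≡ 5 (mod 8), (2/5) = -1. Now have -(1/5).
(1/5) = 1. Collecting the sign factors: -1.
Second factor (4135/5507):
Both 4135 ≡ 3 and 5507 ≡ 3 (mod 4), so reciprocity gives (4135/5507) = -(5507/4135). Reduce: 5507 ≡ 1372 (mod 4135). Now have -(1372/4135).
Factor out 2: 1372 = 2^2·343. Since 4135 ≡ 7 (mod 8), (2/4135) = +1, and (2/4135)^2 = +1. Now have -(343/4135).
Both 343 ≡ 3 and 4135 ≡ 3 (mod 4), so reciprocity gives (343/4135) = -(4135/343). Reduce: 4135 ≡ 19 (mod 343). Now have (19/343).
Both 19 ≡ 3 and 343 ≡ 3 (mod 4), so reciprocity gives (19/343) = -(343/19). Reduce: 343 ≡ 1 (mod 19). Now have -(1/19).
(1/19) = 1. Collecting the sign factors: -1.
Product: (-1)·(-1) = 1.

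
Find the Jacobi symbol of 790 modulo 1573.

(790/1573)
  = -(395/1573)    [1573 ≡ 5 mod 8 ⇒ (2/1573) = -1]
  = -(1573/395)    [QR: 1573 ≡ 1 mod 4, sign kept]
  = -(388/395)    [1573 ≡ 388 mod 395]
  = -(97/395)    [395 ≡ 3 mod 8 ⇒ (2/395)^2 = +1]
  = -(395/97)    [QR: 97 ≡ 1 mod 4, sign kept]
  = -(7/97)    [395 ≡ 7 mod 97]
  = -(97/7)    [QR: 97 ≡ 1 mod 4, sign kept]
  = -(6/7)    [97 ≡ 6 mod 7]
  = -(3/7)    [7 ≡ 7 mod 8 ⇒ (2/7) = +1]
  = (7/3)    [QR: both ≡ 3 mod 4, sign flips]
  = (1/3)    [7 ≡ 1 mod 3]
  = 1    [(1/3) = 1]

1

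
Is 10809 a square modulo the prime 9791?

yes

(10809/9791)
  = (1018/9791)    [10809 ≡ 1018 mod 9791]
  = (509/9791)    [9791 ≡ 7 mod 8 ⇒ (2/9791) = +1]
  = (9791/509)    [QR: 509 ≡ 1 mod 4, sign kept]
  = (120/509)    [9791 ≡ 120 mod 509]
  = -(15/509)    [509 ≡ 5 mod 8 ⇒ (2/509)^3 = -1]
  = -(509/15)    [QR: 509 ≡ 1 mod 4, sign kept]
  = -(14/15)    [509 ≡ 14 mod 15]
  = -(7/15)    [15 ≡ 7 mod 8 ⇒ (2/15) = +1]
  = (15/7)    [QR: both ≡ 3 mod 4, sign flips]
  = (1/7)    [15 ≡ 1 mod 7]
  = 1    [(1/7) = 1]
The Legendre symbol is 1, so x^2 ≡ 10809 (mod 9791) has solution.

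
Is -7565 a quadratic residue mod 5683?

yes

(-7565|5683)
  = -(7565|5683)    [5683 ≡ 3 mod 4 ⇒ (-1|5683) = -1]
  = -(1882|5683)    [7565 ≡ 1882 mod 5683]
  = (941|5683)    [5683 ≡ 3 mod 8 ⇒ (2|5683) = -1]
  = (5683|941)    [QR: 941 ≡ 1 mod 4, sign kept]
  = (37|941)    [5683 ≡ 37 mod 941]
  = (941|37)    [QR: 37 ≡ 1 mod 4, sign kept]
  = (16|37)    [941 ≡ 16 mod 37]
  = (1|37)    [37 ≡ 5 mod 8 ⇒ (2|37)^4 = +1]
  = 1    [(1|37) = 1]
The Legendre symbol is 1, so x^2 ≡ -7565 (mod 5683) has solution.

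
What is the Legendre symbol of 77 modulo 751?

1

77 ≡ 1 (mod 4), so quadratic reciprocity gives (77 / 751) = (751 / 77). Reduce: 751 ≡ 58 (mod 77). Now have (58 / 77).
Factor out 2: 58 = 2·29. Since 77 ≡ 5 (mod 8), (2 / 77) = -1. Now have -(29 / 77).
29 ≡ 1 (mod 4), so quadratic reciprocity gives (29 / 77) = (77 / 29). Reduce: 77 ≡ 19 (mod 29). Now have -(19 / 29).
29 ≡ 1 (mod 4), so quadratic reciprocity gives (19 / 29) = (29 / 19). Reduce: 29 ≡ 10 (mod 19). Now have -(10 / 19).
Factor out 2: 10 = 2·5. Since 19 ≡ 3 (mod 8), (2 / 19) = -1. Now have (5 / 19).
5 ≡ 1 (mod 4), so quadratic reciprocity gives (5 / 19) = (19 / 5). Reduce: 19 ≡ 4 (mod 5). Now have (4 / 5).
Factor out 2: 4 = 2^2. Since 5 ≡ 5 (mod 8), (2 / 5) = -1, and (2 / 5)^2 = +1. Now have (1 / 5).
(1 / 5) = 1. Collecting the sign factors: 1.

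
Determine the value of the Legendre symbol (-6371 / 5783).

-1

Reduce the numerator: -6371 ≡ 5195 (mod 5783), so (-6371 / 5783) = (5195 / 5783).
Both 5195 ≡ 3 and 5783 ≡ 3 (mod 4), so reciprocity gives (5195 / 5783) = -(5783 / 5195). Reduce: 5783 ≡ 588 (mod 5195). Now have -(588 / 5195).
Factor out 2: 588 = 2^2·147. Since 5195 ≡ 3 (mod 8), (2 / 5195) = -1, and (2 / 5195)^2 = +1. Now have -(147 / 5195).
Both 147 ≡ 3 and 5195 ≡ 3 (mod 4), so reciprocity gives (147 / 5195) = -(5195 / 147). Reduce: 5195 ≡ 50 (mod 147). Now have (50 / 147).
Factor out 2: 50 = 2·25. Since 147 ≡ 3 (mod 8), (2 / 147) = -1. Now have -(25 / 147).
25 ≡ 1 (mod 4), so quadratic reciprocity gives (25 / 147) = (147 / 25). Reduce: 147 ≡ 22 (mod 25). Now have -(22 / 25).
Factor out 2: 22 = 2·11. Since 25 ≡ 1 (mod 8), (2 / 25) = +1. Now have -(11 / 25).
25 ≡ 1 (mod 4), so quadratic reciprocity gives (11 / 25) = (25 / 11). Reduce: 25 ≡ 3 (mod 11). Now have -(3 / 11).
Both 3 ≡ 3 and 11 ≡ 3 (mod 4), so reciprocity gives (3 / 11) = -(11 / 3). Reduce: 11 ≡ 2 (mod 3). Now have (2 / 3).
Factor out 2: 2 = 2. Since 3 ≡ 3 (mod 8), (2 / 3) = -1. Now have -(1 / 3).
(1 / 3) = 1. Collecting the sign factors: -1.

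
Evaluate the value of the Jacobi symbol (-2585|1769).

-1

Reduce the numerator: -2585 ≡ 953 (mod 1769), so (-2585|1769) = (953|1769).
953 ≡ 1 (mod 4), so quadratic reciprocity gives (953|1769) = (1769|953). Reduce: 1769 ≡ 816 (mod 953). Now have (816|953).
Factor out 2: 816 = 2^4·51. Since 953 ≡ 1 (mod 8), (2|953) = +1, and (2|953)^4 = +1. Now have (51|953).
953 ≡ 1 (mod 4), so quadratic reciprocity gives (51|953) = (953|51). Reduce: 953 ≡ 35 (mod 51). Now have (35|51).
Both 35 ≡ 3 and 51 ≡ 3 (mod 4), so reciprocity gives (35|51) = -(51|35). Reduce: 51 ≡ 16 (mod 35). Now have -(16|35).
Factor out 2: 16 = 2^4. Since 35 ≡ 3 (mod 8), (2|35) = -1, and (2|35)^4 = +1. Now have -(1|35).
(1|35) = 1. Collecting the sign factors: -1.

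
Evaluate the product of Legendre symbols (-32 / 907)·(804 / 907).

By multiplicativity, (-32·804 / 907) = (-32 / 907)·(804 / 907).
First factor (-32 / 907):
(-32 / 907)
  = -(32 / 907)    [907 ≡ 3 mod 4 ⇒ (-1 / 907) = -1]
  = (1 / 907)    [907 ≡ 3 mod 8 ⇒ (2 / 907)^5 = -1]
  = 1    [(1 / 907) = 1]
Second factor (804 / 907):
(804 / 907)
  = (201 / 907)    [907 ≡ 3 mod 8 ⇒ (2 / 907)^2 = +1]
  = (907 / 201)    [QR: 201 ≡ 1 mod 4, sign kept]
  = (103 / 201)    [907 ≡ 103 mod 201]
  = (201 / 103)    [QR: 201 ≡ 1 mod 4, sign kept]
  = (98 / 103)    [201 ≡ 98 mod 103]
  = (49 / 103)    [103 ≡ 7 mod 8 ⇒ (2 / 103) = +1]
  = (103 / 49)    [QR: 49 ≡ 1 mod 4, sign kept]
  = (5 / 49)    [103 ≡ 5 mod 49]
  = (49 / 5)    [QR: 5 ≡ 1 mod 4, sign kept]
  = (4 / 5)    [49 ≡ 4 mod 5]
  = (1 / 5)    [5 ≡ 5 mod 8 ⇒ (2 / 5)^2 = +1]
  = 1    [(1 / 5) = 1]
Product: (1)·(1) = 1.

1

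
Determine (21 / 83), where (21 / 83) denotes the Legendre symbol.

1

21 ≡ 1 (mod 4), so quadratic reciprocity gives (21 / 83) = (83 / 21). Reduce: 83 ≡ 20 (mod 21). Now have (20 / 21).
Factor out 2: 20 = 2^2·5. Since 21 ≡ 5 (mod 8), (2 / 21) = -1, and (2 / 21)^2 = +1. Now have (5 / 21).
5 ≡ 1 (mod 4), so quadratic reciprocity gives (5 / 21) = (21 / 5). Reduce: 21 ≡ 1 (mod 5). Now have (1 / 5).
(1 / 5) = 1. Collecting the sign factors: 1.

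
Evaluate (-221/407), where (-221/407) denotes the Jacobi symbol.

(-221/407)
  = (186/407)    [-221 ≡ 186 mod 407]
  = (93/407)    [407 ≡ 7 mod 8 ⇒ (2/407) = +1]
  = (407/93)    [QR: 93 ≡ 1 mod 4, sign kept]
  = (35/93)    [407 ≡ 35 mod 93]
  = (93/35)    [QR: 93 ≡ 1 mod 4, sign kept]
  = (23/35)    [93 ≡ 23 mod 35]
  = -(35/23)    [QR: both ≡ 3 mod 4, sign flips]
  = -(12/23)    [35 ≡ 12 mod 23]
  = -(3/23)    [23 ≡ 7 mod 8 ⇒ (2/23)^2 = +1]
  = (23/3)    [QR: both ≡ 3 mod 4, sign flips]
  = (2/3)    [23 ≡ 2 mod 3]
  = -(1/3)    [3 ≡ 3 mod 8 ⇒ (2/3) = -1]
  = -1    [(1/3) = 1]

-1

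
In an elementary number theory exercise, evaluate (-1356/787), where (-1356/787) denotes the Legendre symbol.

1

(-1356/787)
  = (218/787)    [-1356 ≡ 218 mod 787]
  = -(109/787)    [787 ≡ 3 mod 8 ⇒ (2/787) = -1]
  = -(787/109)    [QR: 109 ≡ 1 mod 4, sign kept]
  = -(24/109)    [787 ≡ 24 mod 109]
  = (3/109)    [109 ≡ 5 mod 8 ⇒ (2/109)^3 = -1]
  = (109/3)    [QR: 109 ≡ 1 mod 4, sign kept]
  = (1/3)    [109 ≡ 1 mod 3]
  = 1    [(1/3) = 1]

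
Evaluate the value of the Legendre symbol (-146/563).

-1

(-146/563)
  = (417/563)    [-146 ≡ 417 mod 563]
  = (563/417)    [QR: 417 ≡ 1 mod 4, sign kept]
  = (146/417)    [563 ≡ 146 mod 417]
  = (73/417)    [417 ≡ 1 mod 8 ⇒ (2/417) = +1]
  = (417/73)    [QR: 73 ≡ 1 mod 4, sign kept]
  = (52/73)    [417 ≡ 52 mod 73]
  = (13/73)    [73 ≡ 1 mod 8 ⇒ (2/73)^2 = +1]
  = (73/13)    [QR: 13 ≡ 1 mod 4, sign kept]
  = (8/13)    [73 ≡ 8 mod 13]
  = -(1/13)    [13 ≡ 5 mod 8 ⇒ (2/13)^3 = -1]
  = -1    [(1/13) = 1]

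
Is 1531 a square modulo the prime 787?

yes

Reduce the numerator: 1531 ≡ 744 (mod 787), so (1531|787) = (744|787).
Factor out 2: 744 = 2^3·93. Since 787 ≡ 3 (mod 8), (2|787) = -1, and (2|787)^3 = -1. Now have -(93|787).
93 ≡ 1 (mod 4), so quadratic reciprocity gives (93|787) = (787|93). Reduce: 787 ≡ 43 (mod 93). Now have -(43|93).
93 ≡ 1 (mod 4), so quadratic reciprocity gives (43|93) = (93|43). Reduce: 93 ≡ 7 (mod 43). Now have -(7|43).
Both 7 ≡ 3 and 43 ≡ 3 (mod 4), so reciprocity gives (7|43) = -(43|7). Reduce: 43 ≡ 1 (mod 7). Now have (1|7).
(1|7) = 1. Collecting the sign factors: 1.
The Legendre symbol is 1, so x^2 ≡ 1531 (mod 787) has solution.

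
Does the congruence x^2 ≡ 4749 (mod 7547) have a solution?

(4749/7547)
  = (7547/4749)    [QR: 4749 ≡ 1 mod 4, sign kept]
  = (2798/4749)    [7547 ≡ 2798 mod 4749]
  = -(1399/4749)    [4749 ≡ 5 mod 8 ⇒ (2/4749) = -1]
  = -(4749/1399)    [QR: 4749 ≡ 1 mod 4, sign kept]
  = -(552/1399)    [4749 ≡ 552 mod 1399]
  = -(69/1399)    [1399 ≡ 7 mod 8 ⇒ (2/1399)^3 = +1]
  = -(1399/69)    [QR: 69 ≡ 1 mod 4, sign kept]
  = -(19/69)    [1399 ≡ 19 mod 69]
  = -(69/19)    [QR: 69 ≡ 1 mod 4, sign kept]
  = -(12/19)    [69 ≡ 12 mod 19]
  = -(3/19)    [19 ≡ 3 mod 8 ⇒ (2/19)^2 = +1]
  = (19/3)    [QR: both ≡ 3 mod 4, sign flips]
  = (1/3)    [19 ≡ 1 mod 3]
  = 1    [(1/3) = 1]
(4749/7547) = 1, and 7547 is prime, so 4749 is a quadratic residue mod 7547.

yes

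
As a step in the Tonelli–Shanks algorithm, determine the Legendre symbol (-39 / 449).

Pull out -1: (-39 / 449) = (-1 / 449)·(39 / 449). Since 449 ≡ 1 (mod 4), (-1 / 449) = +1. Now have (39 / 449).
449 ≡ 1 (mod 4), so quadratic reciprocity gives (39 / 449) = (449 / 39). Reduce: 449 ≡ 20 (mod 39). Now have (20 / 39).
Factor out 2: 20 = 2^2·5. Since 39 ≡ 7 (mod 8), (2 / 39) = +1, and (2 / 39)^2 = +1. Now have (5 / 39).
5 ≡ 1 (mod 4), so quadratic reciprocity gives (5 / 39) = (39 / 5). Reduce: 39 ≡ 4 (mod 5). Now have (4 / 5).
Factor out 2: 4 = 2^2. Since 5 ≡ 5 (mod 8), (2 / 5) = -1, and (2 / 5)^2 = +1. Now have (1 / 5).
(1 / 5) = 1. Collecting the sign factors: 1.

1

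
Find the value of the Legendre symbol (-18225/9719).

-1

(-18225/9719)
  = (1213/9719)    [-18225 ≡ 1213 mod 9719]
  = (9719/1213)    [QR: 1213 ≡ 1 mod 4, sign kept]
  = (15/1213)    [9719 ≡ 15 mod 1213]
  = (1213/15)    [QR: 1213 ≡ 1 mod 4, sign kept]
  = (13/15)    [1213 ≡ 13 mod 15]
  = (15/13)    [QR: 13 ≡ 1 mod 4, sign kept]
  = (2/13)    [15 ≡ 2 mod 13]
  = -(1/13)    [13 ≡ 5 mod 8 ⇒ (2/13) = -1]
  = -1    [(1/13) = 1]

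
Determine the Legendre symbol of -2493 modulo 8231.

-1

Pull out -1: (-2493 / 8231) = (-1 / 8231)·(2493 / 8231). Since 8231 ≡ 3 (mod 4), (-1 / 8231) = -1. Now have -(2493 / 8231).
2493 ≡ 1 (mod 4), so quadratic reciprocity gives (2493 / 8231) = (8231 / 2493). Reduce: 8231 ≡ 752 (mod 2493). Now have -(752 / 2493).
Factor out 2: 752 = 2^4·47. Since 2493 ≡ 5 (mod 8), (2 / 2493) = -1, and (2 / 2493)^4 = +1. Now have -(47 / 2493).
2493 ≡ 1 (mod 4), so quadratic reciprocity gives (47 / 2493) = (2493 / 47). Reduce: 2493 ≡ 2 (mod 47). Now have -(2 / 47).
Factor out 2: 2 = 2. Since 47 ≡ 7 (mod 8), (2 / 47) = +1. Now have -(1 / 47).
(1 / 47) = 1. Collecting the sign factors: -1.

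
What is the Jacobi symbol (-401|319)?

-1

Reduce the numerator: -401 ≡ 237 (mod 319), so (-401|319) = (237|319).
237 ≡ 1 (mod 4), so quadratic reciprocity gives (237|319) = (319|237). Reduce: 319 ≡ 82 (mod 237). Now have (82|237).
Factor out 2: 82 = 2·41. Since 237 ≡ 5 (mod 8), (2|237) = -1. Now have -(41|237).
41 ≡ 1 (mod 4), so quadratic reciprocity gives (41|237) = (237|41). Reduce: 237 ≡ 32 (mod 41). Now have -(32|41).
Factor out 2: 32 = 2^5. Since 41 ≡ 1 (mod 8), (2|41) = +1, and (2|41)^5 = +1. Now have -(1|41).
(1|41) = 1. Collecting the sign factors: -1.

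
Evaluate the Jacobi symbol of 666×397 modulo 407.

0

By multiplicativity, (666·397|407) = (666|407)·(397|407).
First factor (666|407):
(666|407)
  = (259|407)    [666 ≡ 259 mod 407]
  = -(407|259)    [QR: both ≡ 3 mod 4, sign flips]
  = -(148|259)    [407 ≡ 148 mod 259]
  = -(37|259)    [259 ≡ 3 mod 8 ⇒ (2|259)^2 = +1]
  = -(259|37)    [QR: 37 ≡ 1 mod 4, sign kept]
  = -(0|37)    [259 ≡ 0 mod 37]
  = 0    [numerator 0, gcd > 1]
Second factor (397|407):
(397|407)
  = (407|397)    [QR: 397 ≡ 1 mod 4, sign kept]
  = (10|397)    [407 ≡ 10 mod 397]
  = -(5|397)    [397 ≡ 5 mod 8 ⇒ (2|397) = -1]
  = -(397|5)    [QR: 5 ≡ 1 mod 4, sign kept]
  = -(2|5)    [397 ≡ 2 mod 5]
  = (1|5)    [5 ≡ 5 mod 8 ⇒ (2|5) = -1]
  = 1    [(1|5) = 1]
Product: (0)·(1) = 0.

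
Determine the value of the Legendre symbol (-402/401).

Reduce the numerator: -402 ≡ 400 (mod 401), so (-402/401) = (400/401).
Factor out 2: 400 = 2^4·25. Since 401 ≡ 1 (mod 8), (2/401) = +1, and (2/401)^4 = +1. Now have (25/401).
25 ≡ 1 (mod 4), so quadratic reciprocity gives (25/401) = (401/25). Reduce: 401 ≡ 1 (mod 25). Now have (1/25).
(1/25) = 1. Collecting the sign factors: 1.

1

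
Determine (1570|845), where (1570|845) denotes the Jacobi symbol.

(1570|845)
  = (725|845)    [1570 ≡ 725 mod 845]
  = (845|725)    [QR: 725 ≡ 1 mod 4, sign kept]
  = (120|725)    [845 ≡ 120 mod 725]
  = -(15|725)    [725 ≡ 5 mod 8 ⇒ (2|725)^3 = -1]
  = -(725|15)    [QR: 725 ≡ 1 mod 4, sign kept]
  = -(5|15)    [725 ≡ 5 mod 15]
  = -(15|5)    [QR: 5 ≡ 1 mod 4, sign kept]
  = -(0|5)    [15 ≡ 0 mod 5]
  = 0    [numerator 0, gcd > 1]

0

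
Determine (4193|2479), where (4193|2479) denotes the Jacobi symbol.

(4193|2479)
  = (1714|2479)    [4193 ≡ 1714 mod 2479]
  = (857|2479)    [2479 ≡ 7 mod 8 ⇒ (2|2479) = +1]
  = (2479|857)    [QR: 857 ≡ 1 mod 4, sign kept]
  = (765|857)    [2479 ≡ 765 mod 857]
  = (857|765)    [QR: 765 ≡ 1 mod 4, sign kept]
  = (92|765)    [857 ≡ 92 mod 765]
  = (23|765)    [765 ≡ 5 mod 8 ⇒ (2|765)^2 = +1]
  = (765|23)    [QR: 765 ≡ 1 mod 4, sign kept]
  = (6|23)    [765 ≡ 6 mod 23]
  = (3|23)    [23 ≡ 7 mod 8 ⇒ (2|23) = +1]
  = -(23|3)    [QR: both ≡ 3 mod 4, sign flips]
  = -(2|3)    [23 ≡ 2 mod 3]
  = (1|3)    [3 ≡ 3 mod 8 ⇒ (2|3) = -1]
  = 1    [(1|3) = 1]

1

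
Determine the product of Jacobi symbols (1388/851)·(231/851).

-1

By multiplicativity, (1388·231/851) = (1388/851)·(231/851).
First factor (1388/851):
(1388/851)
  = (537/851)    [1388 ≡ 537 mod 851]
  = (851/537)    [QR: 537 ≡ 1 mod 4, sign kept]
  = (314/537)    [851 ≡ 314 mod 537]
  = (157/537)    [537 ≡ 1 mod 8 ⇒ (2/537) = +1]
  = (537/157)    [QR: 157 ≡ 1 mod 4, sign kept]
  = (66/157)    [537 ≡ 66 mod 157]
  = -(33/157)    [157 ≡ 5 mod 8 ⇒ (2/157) = -1]
  = -(157/33)    [QR: 33 ≡ 1 mod 4, sign kept]
  = -(25/33)    [157 ≡ 25 mod 33]
  = -(33/25)    [QR: 25 ≡ 1 mod 4, sign kept]
  = -(8/25)    [33 ≡ 8 mod 25]
  = -(1/25)    [25 ≡ 1 mod 8 ⇒ (2/25)^3 = +1]
  = -1    [(1/25) = 1]
Second factor (231/851):
(231/851)
  = -(851/231)    [QR: both ≡ 3 mod 4, sign flips]
  = -(158/231)    [851 ≡ 158 mod 231]
  = -(79/231)    [231 ≡ 7 mod 8 ⇒ (2/231) = +1]
  = (231/79)    [QR: both ≡ 3 mod 4, sign flips]
  = (73/79)    [231 ≡ 73 mod 79]
  = (79/73)    [QR: 73 ≡ 1 mod 4, sign kept]
  = (6/73)    [79 ≡ 6 mod 73]
  = (3/73)    [73 ≡ 1 mod 8 ⇒ (2/73) = +1]
  = (73/3)    [QR: 73 ≡ 1 mod 4, sign kept]
  = (1/3)    [73 ≡ 1 mod 3]
  = 1    [(1/3) = 1]
Product: (-1)·(1) = -1.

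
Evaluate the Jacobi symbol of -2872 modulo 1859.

Reduce the numerator: -2872 ≡ 846 (mod 1859), so (-2872/1859) = (846/1859).
Factor out 2: 846 = 2·423. Since 1859 ≡ 3 (mod 8), (2/1859) = -1. Now have -(423/1859).
Both 423 ≡ 3 and 1859 ≡ 3 (mod 4), so reciprocity gives (423/1859) = -(1859/423). Reduce: 1859 ≡ 167 (mod 423). Now have (167/423).
Both 167 ≡ 3 and 423 ≡ 3 (mod 4), so reciprocity gives (167/423) = -(423/167). Reduce: 423 ≡ 89 (mod 167). Now have -(89/167).
89 ≡ 1 (mod 4), so quadratic reciprocity gives (89/167) = (167/89). Reduce: 167 ≡ 78 (mod 89). Now have -(78/89).
Factor out 2: 78 = 2·39. Since 89 ≡ 1 (mod 8), (2/89) = +1. Now have -(39/89).
89 ≡ 1 (mod 4), so quadratic reciprocity gives (39/89) = (89/39). Reduce: 89 ≡ 11 (mod 39). Now have -(11/39).
Both 11 ≡ 3 and 39 ≡ 3 (mod 4), so reciprocity gives (11/39) = -(39/11). Reduce: 39 ≡ 6 (mod 11). Now have (6/11).
Factor out 2: 6 = 2·3. Since 11 ≡ 3 (mod 8), (2/11) = -1. Now have -(3/11).
Both 3 ≡ 3 and 11 ≡ 3 (mod 4), so reciprocity gives (3/11) = -(11/3). Reduce: 11 ≡ 2 (mod 3). Now have (2/3).
Factor out 2: 2 = 2. Since 3 ≡ 3 (mod 8), (2/3) = -1. Now have -(1/3).
(1/3) = 1. Collecting the sign factors: -1.

-1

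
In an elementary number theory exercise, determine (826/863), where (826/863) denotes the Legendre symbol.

-1

Factor out 2: 826 = 2·413. Since 863 ≡ 7 (mod 8), (2/863) = +1. Now have (413/863).
413 ≡ 1 (mod 4), so quadratic reciprocity gives (413/863) = (863/413). Reduce: 863 ≡ 37 (mod 413). Now have (37/413).
37 ≡ 1 (mod 4), so quadratic reciprocity gives (37/413) = (413/37). Reduce: 413 ≡ 6 (mod 37). Now have (6/37).
Factor out 2: 6 = 2·3. Since 37 ≡ 5 (mod 8), (2/37) = -1. Now have -(3/37).
37 ≡ 1 (mod 4), so quadratic reciprocity gives (3/37) = (37/3). Reduce: 37 ≡ 1 (mod 3). Now have -(1/3).
(1/3) = 1. Collecting the sign factors: -1.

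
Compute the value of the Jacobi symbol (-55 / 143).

Reduce the numerator: -55 ≡ 88 (mod 143), so (-55 / 143) = (88 / 143).
Factor out 2: 88 = 2^3·11. Since 143 ≡ 7 (mod 8), (2 / 143) = +1, and (2 / 143)^3 = +1. Now have (11 / 143).
Both 11 ≡ 3 and 143 ≡ 3 (mod 4), so reciprocity gives (11 / 143) = -(143 / 11). Reduce: 143 ≡ 0 (mod 11). Now have -(0 / 11).
The numerator is now 0 with denominator 11 > 1: the symbol is 0.

0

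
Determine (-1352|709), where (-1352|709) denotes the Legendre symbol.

(-1352|709)
  = (66|709)    [-1352 ≡ 66 mod 709]
  = -(33|709)    [709 ≡ 5 mod 8 ⇒ (2|709) = -1]
  = -(709|33)    [QR: 33 ≡ 1 mod 4, sign kept]
  = -(16|33)    [709 ≡ 16 mod 33]
  = -(1|33)    [33 ≡ 1 mod 8 ⇒ (2|33)^4 = +1]
  = -1    [(1|33) = 1]

-1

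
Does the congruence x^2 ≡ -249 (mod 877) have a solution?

no

(-249/877)
  = (628/877)    [-249 ≡ 628 mod 877]
  = (157/877)    [877 ≡ 5 mod 8 ⇒ (2/877)^2 = +1]
  = (877/157)    [QR: 157 ≡ 1 mod 4, sign kept]
  = (92/157)    [877 ≡ 92 mod 157]
  = (23/157)    [157 ≡ 5 mod 8 ⇒ (2/157)^2 = +1]
  = (157/23)    [QR: 157 ≡ 1 mod 4, sign kept]
  = (19/23)    [157 ≡ 19 mod 23]
  = -(23/19)    [QR: both ≡ 3 mod 4, sign flips]
  = -(4/19)    [23 ≡ 4 mod 19]
  = -(1/19)    [19 ≡ 3 mod 8 ⇒ (2/19)^2 = +1]
  = -1    [(1/19) = 1]
The Legendre symbol is -1, so x^2 ≡ -249 (mod 877) has no solution.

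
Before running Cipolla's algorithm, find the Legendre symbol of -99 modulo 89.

(-99|89)
  = (99|89)    [89 ≡ 1 mod 4 ⇒ (-1|89) = +1]
  = (10|89)    [99 ≡ 10 mod 89]
  = (5|89)    [89 ≡ 1 mod 8 ⇒ (2|89) = +1]
  = (89|5)    [QR: 5 ≡ 1 mod 4, sign kept]
  = (4|5)    [89 ≡ 4 mod 5]
  = (1|5)    [5 ≡ 5 mod 8 ⇒ (2|5)^2 = +1]
  = 1    [(1|5) = 1]

1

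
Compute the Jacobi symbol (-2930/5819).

Pull out -1: (-2930/5819) = (-1/5819)·(2930/5819). Since 5819 ≡ 3 (mod 4), (-1/5819) = -1. Now have -(2930/5819).
Factor out 2: 2930 = 2·1465. Since 5819 ≡ 3 (mod 8), (2/5819) = -1. Now have (1465/5819).
1465 ≡ 1 (mod 4), so quadratic reciprocity gives (1465/5819) = (5819/1465). Reduce: 5819 ≡ 1424 (mod 1465). Now have (1424/1465).
Factor out 2: 1424 = 2^4·89. Since 1465 ≡ 1 (mod 8), (2/1465) = +1, and (2/1465)^4 = +1. Now have (89/1465).
89 ≡ 1 (mod 4), so quadratic reciprocity gives (89/1465) = (1465/89). Reduce: 1465 ≡ 41 (mod 89). Now have (41/89).
41 ≡ 1 (mod 4), so quadratic reciprocity gives (41/89) = (89/41). Reduce: 89 ≡ 7 (mod 41). Now have (7/41).
41 ≡ 1 (mod 4), so quadratic reciprocity gives (7/41) = (41/7). Reduce: 41 ≡ 6 (mod 7). Now have (6/7).
Factor out 2: 6 = 2·3. Since 7 ≡ 7 (mod 8), (2/7) = +1. Now have (3/7).
Both 3 ≡ 3 and 7 ≡ 3 (mod 4), so reciprocity gives (3/7) = -(7/3). Reduce: 7 ≡ 1 (mod 3). Now have -(1/3).
(1/3) = 1. Collecting the sign factors: -1.

-1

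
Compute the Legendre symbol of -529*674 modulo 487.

By multiplicativity, (-529·674/487) = (-529/487)·(674/487).
First factor (-529/487):
Pull out -1: (-529/487) = (-1/487)·(529/487). Since 487 ≡ 3 (mod 4), (-1/487) = -1. Now have -(529/487).
Reduce the numerator: 529 ≡ 42 (mod 487), so (529/487) = (42/487).
Factor out 2: 42 = 2·21. Since 487 ≡ 7 (mod 8), (2/487) = +1. Now have -(21/487).
21 ≡ 1 (mod 4), so quadratic reciprocity gives (21/487) = (487/21). Reduce: 487 ≡ 4 (mod 21). Now have -(4/21).
Factor out 2: 4 = 2^2. Since 21 ≡ 5 (mod 8), (2/21) = -1, and (2/21)^2 = +1. Now have -(1/21).
(1/21) = 1. Collecting the sign factors: -1.
Second factor (674/487):
Reduce the numerator: 674 ≡ 187 (mod 487), so (674/487) = (187/487).
Both 187 ≡ 3 and 487 ≡ 3 (mod 4), so reciprocity gives (187/487) = -(487/187). Reduce: 487 ≡ 113 (mod 187). Now have -(113/187).
113 ≡ 1 (mod 4), so quadratic reciprocity gives (113/187) = (187/113). Reduce: 187 ≡ 74 (mod 113). Now have -(74/113).
Factor out 2: 74 = 2·37. Since 113 ≡ 1 (mod 8), (2/113) = +1. Now have -(37/113).
37 ≡ 1 (mod 4), so quadratic reciprocity gives (37/113) = (113/37). Reduce: 113 ≡ 2 (mod 37). Now have -(2/37).
Factor out 2: 2 = 2. Since 37 ≡ 5 (mod 8), (2/37) = -1. Now have (1/37).
(1/37) = 1. Collecting the sign factors: 1.
Product: (-1)·(1) = -1.

-1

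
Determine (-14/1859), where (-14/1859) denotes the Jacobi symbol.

-1

Pull out -1: (-14/1859) = (-1/1859)·(14/1859). Since 1859 ≡ 3 (mod 4), (-1/1859) = -1. Now have -(14/1859).
Factor out 2: 14 = 2·7. Since 1859 ≡ 3 (mod 8), (2/1859) = -1. Now have (7/1859).
Both 7 ≡ 3 and 1859 ≡ 3 (mod 4), so reciprocity gives (7/1859) = -(1859/7). Reduce: 1859 ≡ 4 (mod 7). Now have -(4/7).
Factor out 2: 4 = 2^2. Since 7 ≡ 7 (mod 8), (2/7) = +1, and (2/7)^2 = +1. Now have -(1/7).
(1/7) = 1. Collecting the sign factors: -1.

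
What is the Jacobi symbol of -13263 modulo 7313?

1

Reduce the numerator: -13263 ≡ 1363 (mod 7313), so (-13263 / 7313) = (1363 / 7313).
7313 ≡ 1 (mod 4), so quadratic reciprocity gives (1363 / 7313) = (7313 / 1363). Reduce: 7313 ≡ 498 (mod 1363). Now have (498 / 1363).
Factor out 2: 498 = 2·249. Since 1363 ≡ 3 (mod 8), (2 / 1363) = -1. Now have -(249 / 1363).
249 ≡ 1 (mod 4), so quadratic reciprocity gives (249 / 1363) = (1363 / 249). Reduce: 1363 ≡ 118 (mod 249). Now have -(118 / 249).
Factor out 2: 118 = 2·59. Since 249 ≡ 1 (mod 8), (2 / 249) = +1. Now have -(59 / 249).
249 ≡ 1 (mod 4), so quadratic reciprocity gives (59 / 249) = (249 / 59). Reduce: 249 ≡ 13 (mod 59). Now have -(13 / 59).
13 ≡ 1 (mod 4), so quadratic reciprocity gives (13 / 59) = (59 / 13). Reduce: 59 ≡ 7 (mod 13). Now have -(7 / 13).
13 ≡ 1 (mod 4), so quadratic reciprocity gives (7 / 13) = (13 / 7). Reduce: 13 ≡ 6 (mod 7). Now have -(6 / 7).
Factor out 2: 6 = 2·3. Since 7 ≡ 7 (mod 8), (2 / 7) = +1. Now have -(3 / 7).
Both 3 ≡ 3 and 7 ≡ 3 (mod 4), so reciprocity gives (3 / 7) = -(7 / 3). Reduce: 7 ≡ 1 (mod 3). Now have (1 / 3).
(1 / 3) = 1. Collecting the sign factors: 1.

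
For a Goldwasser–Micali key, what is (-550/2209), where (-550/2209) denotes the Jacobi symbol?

(-550/2209)
  = (550/2209)    [2209 ≡ 1 mod 4 ⇒ (-1/2209) = +1]
  = (275/2209)    [2209 ≡ 1 mod 8 ⇒ (2/2209) = +1]
  = (2209/275)    [QR: 2209 ≡ 1 mod 4, sign kept]
  = (9/275)    [2209 ≡ 9 mod 275]
  = (275/9)    [QR: 9 ≡ 1 mod 4, sign kept]
  = (5/9)    [275 ≡ 5 mod 9]
  = (9/5)    [QR: 5 ≡ 1 mod 4, sign kept]
  = (4/5)    [9 ≡ 4 mod 5]
  = (1/5)    [5 ≡ 5 mod 8 ⇒ (2/5)^2 = +1]
  = 1    [(1/5) = 1]

1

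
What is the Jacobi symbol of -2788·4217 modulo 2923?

By multiplicativity, (-2788·4217/2923) = (-2788/2923)·(4217/2923).
First factor (-2788/2923):
Pull out -1: (-2788/2923) = (-1/2923)·(2788/2923). Since 2923 ≡ 3 (mod 4), (-1/2923) = -1. Now have -(2788/2923).
Factor out 2: 2788 = 2^2·697. Since 2923 ≡ 3 (mod 8), (2/2923) = -1, and (2/2923)^2 = +1. Now have -(697/2923).
697 ≡ 1 (mod 4), so quadratic reciprocity gives (697/2923) = (2923/697). Reduce: 2923 ≡ 135 (mod 697). Now have -(135/697).
697 ≡ 1 (mod 4), so quadratic reciprocity gives (135/697) = (697/135). Reduce: 697 ≡ 22 (mod 135). Now have -(22/135).
Factor out 2: 22 = 2·11. Since 135 ≡ 7 (mod 8), (2/135) = +1. Now have -(11/135).
Both 11 ≡ 3 and 135 ≡ 3 (mod 4), so reciprocity gives (11/135) = -(135/11). Reduce: 135 ≡ 3 (mod 11). Now have (3/11).
Both 3 ≡ 3 and 11 ≡ 3 (mod 4), so reciprocity gives (3/11) = -(11/3). Reduce: 11 ≡ 2 (mod 3). Now have -(2/3).
Factor out 2: 2 = 2. Since 3 ≡ 3 (mod 8), (2/3) = -1. Now have (1/3).
(1/3) = 1. Collecting the sign factors: 1.
Second factor (4217/2923):
Reduce the numerator: 4217 ≡ 1294 (mod 2923), so (4217/2923) = (1294/2923).
Factor out 2: 1294 = 2·647. Since 2923 ≡ 3 (mod 8), (2/2923) = -1. Now have -(647/2923).
Both 647 ≡ 3 and 2923 ≡ 3 (mod 4), so reciprocity gives (647/2923) = -(2923/647). Reduce: 2923 ≡ 335 (mod 647). Now have (335/647).
Both 335 ≡ 3 and 647 ≡ 3 (mod 4), so reciprocity gives (335/647) = -(647/335). Reduce: 647 ≡ 312 (mod 335). Now have -(312/335).
Factor out 2: 312 = 2^3·39. Since 335 ≡ 7 (mod 8), (2/335) = +1, and (2/335)^3 = +1. Now have -(39/335).
Both 39 ≡ 3 and 335 ≡ 3 (mod 4), so reciprocity gives (39/335) = -(335/39). Reduce: 335 ≡ 23 (mod 39). Now have (23/39).
Both 23 ≡ 3 and 39 ≡ 3 (mod 4), so reciprocity gives (23/39) = -(39/23). Reduce: 39 ≡ 16 (mod 23). Now have -(16/23).
Factor out 2: 16 = 2^4. Since 23 ≡ 7 (mod 8), (2/23) = +1, and (2/23)^4 = +1. Now have -(1/23).
(1/23) = 1. Collecting the sign factors: -1.
Product: (1)·(-1) = -1.

-1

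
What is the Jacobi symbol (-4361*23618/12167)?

-1

By multiplicativity, (-4361·23618/12167) = (-4361/12167)·(23618/12167).
First factor (-4361/12167):
Pull out -1: (-4361/12167) = (-1/12167)·(4361/12167). Since 12167 ≡ 3 (mod 4), (-1/12167) = -1. Now have -(4361/12167).
4361 ≡ 1 (mod 4), so quadratic reciprocity gives (4361/12167) = (12167/4361). Reduce: 12167 ≡ 3445 (mod 4361). Now have -(3445/4361).
3445 ≡ 1 (mod 4), so quadratic reciprocity gives (3445/4361) = (4361/3445). Reduce: 4361 ≡ 916 (mod 3445). Now have -(916/3445).
Factor out 2: 916 = 2^2·229. Since 3445 ≡ 5 (mod 8), (2/3445) = -1, and (2/3445)^2 = +1. Now have -(229/3445).
229 ≡ 1 (mod 4), so quadratic reciprocity gives (229/3445) = (3445/229). Reduce: 3445 ≡ 10 (mod 229). Now have -(10/229).
Factor out 2: 10 = 2·5. Since 229 ≡ 5 (mod 8), (2/229) = -1. Now have (5/229).
5 ≡ 1 (mod 4), so quadratic reciprocity gives (5/229) = (229/5). Reduce: 229 ≡ 4 (mod 5). Now have (4/5).
Factor out 2: 4 = 2^2. Since 5 ≡ 5 (mod 8), (2/5) = -1, and (2/5)^2 = +1. Now have (1/5).
(1/5) = 1. Collecting the sign factors: 1.
Second factor (23618/12167):
Reduce the numerator: 23618 ≡ 11451 (mod 12167), so (23618/12167) = (11451/12167).
Both 11451 ≡ 3 and 12167 ≡ 3 (mod 4), so reciprocity gives (11451/12167) = -(12167/11451). Reduce: 12167 ≡ 716 (mod 11451). Now have -(716/11451).
Factor out 2: 716 = 2^2·179. Since 11451 ≡ 3 (mod 8), (2/11451) = -1, and (2/11451)^2 = +1. Now have -(179/11451).
Both 179 ≡ 3 and 11451 ≡ 3 (mod 4), so reciprocity gives (179/11451) = -(11451/179). Reduce: 11451 ≡ 174 (mod 179). Now have (174/179).
Factor out 2: 174 = 2·87. Since 179 ≡ 3 (mod 8), (2/179) = -1. Now have -(87/179).
Both 87 ≡ 3 and 179 ≡ 3 (mod 4), so reciprocity gives (87/179) = -(179/87). Reduce: 179 ≡ 5 (mod 87). Now have (5/87).
5 ≡ 1 (mod 4), so quadratic reciprocity gives (5/87) = (87/5). Reduce: 87 ≡ 2 (mod 5). Now have (2/5).
Factor out 2: 2 = 2. Since 5 ≡ 5 (mod 8), (2/5) = -1. Now have -(1/5).
(1/5) = 1. Collecting the sign factors: -1.
Product: (1)·(-1) = -1.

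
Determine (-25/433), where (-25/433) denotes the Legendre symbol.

1

Pull out -1: (-25/433) = (-1/433)·(25/433). Since 433 ≡ 1 (mod 4), (-1/433) = +1. Now have (25/433).
25 ≡ 1 (mod 4), so quadratic reciprocity gives (25/433) = (433/25). Reduce: 433 ≡ 8 (mod 25). Now have (8/25).
Factor out 2: 8 = 2^3. Since 25 ≡ 1 (mod 8), (2/25) = +1, and (2/25)^3 = +1. Now have (1/25).
(1/25) = 1. Collecting the sign factors: 1.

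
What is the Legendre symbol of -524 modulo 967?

Reduce the numerator: -524 ≡ 443 (mod 967), so (-524/967) = (443/967).
Both 443 ≡ 3 and 967 ≡ 3 (mod 4), so reciprocity gives (443/967) = -(967/443). Reduce: 967 ≡ 81 (mod 443). Now have -(81/443).
81 ≡ 1 (mod 4), so quadratic reciprocity gives (81/443) = (443/81). Reduce: 443 ≡ 38 (mod 81). Now have -(38/81).
Factor out 2: 38 = 2·19. Since 81 ≡ 1 (mod 8), (2/81) = +1. Now have -(19/81).
81 ≡ 1 (mod 4), so quadratic reciprocity gives (19/81) = (81/19). Reduce: 81 ≡ 5 (mod 19). Now have -(5/19).
5 ≡ 1 (mod 4), so quadratic reciprocity gives (5/19) = (19/5). Reduce: 19 ≡ 4 (mod 5). Now have -(4/5).
Factor out 2: 4 = 2^2. Since 5 ≡ 5 (mod 8), (2/5) = -1, and (2/5)^2 = +1. Now have -(1/5).
(1/5) = 1. Collecting the sign factors: -1.

-1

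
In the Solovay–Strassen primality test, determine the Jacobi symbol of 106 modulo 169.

1

(106 / 169)
  = (53 / 169)    [169 ≡ 1 mod 8 ⇒ (2 / 169) = +1]
  = (169 / 53)    [QR: 53 ≡ 1 mod 4, sign kept]
  = (10 / 53)    [169 ≡ 10 mod 53]
  = -(5 / 53)    [53 ≡ 5 mod 8 ⇒ (2 / 53) = -1]
  = -(53 / 5)    [QR: 5 ≡ 1 mod 4, sign kept]
  = -(3 / 5)    [53 ≡ 3 mod 5]
  = -(5 / 3)    [QR: 5 ≡ 1 mod 4, sign kept]
  = -(2 / 3)    [5 ≡ 2 mod 3]
  = (1 / 3)    [3 ≡ 3 mod 8 ⇒ (2 / 3) = -1]
  = 1    [(1 / 3) = 1]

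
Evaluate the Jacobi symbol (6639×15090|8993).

-1

By multiplicativity, (6639·15090|8993) = (6639|8993)·(15090|8993).
First factor (6639|8993):
8993 ≡ 1 (mod 4), so quadratic reciprocity gives (6639|8993) = (8993|6639). Reduce: 8993 ≡ 2354 (mod 6639). Now have (2354|6639).
Factor out 2: 2354 = 2·1177. Since 6639 ≡ 7 (mod 8), (2|6639) = +1. Now have (1177|6639).
1177 ≡ 1 (mod 4), so quadratic reciprocity gives (1177|6639) = (6639|1177). Reduce: 6639 ≡ 754 (mod 1177). Now have (754|1177).
Factor out 2: 754 = 2·377. Since 1177 ≡ 1 (mod 8), (2|1177) = +1. Now have (377|1177).
377 ≡ 1 (mod 4), so quadratic reciprocity gives (377|1177) = (1177|377). Reduce: 1177 ≡ 46 (mod 377). Now have (46|377).
Factor out 2: 46 = 2·23. Since 377 ≡ 1 (mod 8), (2|377) = +1. Now have (23|377).
377 ≡ 1 (mod 4), so quadratic reciprocity gives (23|377) = (377|23). Reduce: 377 ≡ 9 (mod 23). Now have (9|23).
9 ≡ 1 (mod 4), so quadratic reciprocity gives (9|23) = (23|9). Reduce: 23 ≡ 5 (mod 9). Now have (5|9).
5 ≡ 1 (mod 4), so quadratic reciprocity gives (5|9) = (9|5). Reduce: 9 ≡ 4 (mod 5). Now have (4|5).
Factor out 2: 4 = 2^2. Since 5 ≡ 5 (mod 8), (2|5) = -1, and (2|5)^2 = +1. Now have (1|5).
(1|5) = 1. Collecting the sign factors: 1.
Second factor (15090|8993):
Reduce the numerator: 15090 ≡ 6097 (mod 8993), so (15090|8993) = (6097|8993).
6097 ≡ 1 (mod 4), so quadratic reciprocity gives (6097|8993) = (8993|6097). Reduce: 8993 ≡ 2896 (mod 6097). Now have (2896|6097).
Factor out 2: 2896 = 2^4·181. Since 6097 ≡ 1 (mod 8), (2|6097) = +1, and (2|6097)^4 = +1. Now have (181|6097).
181 ≡ 1 (mod 4), so quadratic reciprocity gives (181|6097) = (6097|181). Reduce: 6097 ≡ 124 (mod 181). Now have (124|181).
Factor out 2: 124 = 2^2·31. Since 181 ≡ 5 (mod 8), (2|181) = -1, and (2|181)^2 = +1. Now have (31|181).
181 ≡ 1 (mod 4), so quadratic reciprocity gives (31|181) = (181|31). Reduce: 181 ≡ 26 (mod 31). Now have (26|31).
Factor out 2: 26 = 2·13. Since 31 ≡ 7 (mod 8), (2|31) = +1. Now have (13|31).
13 ≡ 1 (mod 4), so quadratic reciprocity gives (13|31) = (31|13). Reduce: 31 ≡ 5 (mod 13). Now have (5|13).
5 ≡ 1 (mod 4), so quadratic reciprocity gives (5|13) = (13|5). Reduce: 13 ≡ 3 (mod 5). Now have (3|5).
5 ≡ 1 (mod 4), so quadratic reciprocity gives (3|5) = (5|3). Reduce: 5 ≡ 2 (mod 3). Now have (2|3).
Factor out 2: 2 = 2. Since 3 ≡ 3 (mod 8), (2|3) = -1. Now have -(1|3).
(1|3) = 1. Collecting the sign factors: -1.
Product: (1)·(-1) = -1.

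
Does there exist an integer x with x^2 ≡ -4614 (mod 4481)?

yes

Pull out -1: (-4614/4481) = (-1/4481)·(4614/4481). Since 4481 ≡ 1 (mod 4), (-1/4481) = +1. Now have (4614/4481).
Reduce the numerator: 4614 ≡ 133 (mod 4481), so (4614/4481) = (133/4481).
133 ≡ 1 (mod 4), so quadratic reciprocity gives (133/4481) = (4481/133). Reduce: 4481 ≡ 92 (mod 133). Now have (92/133).
Factor out 2: 92 = 2^2·23. Since 133 ≡ 5 (mod 8), (2/133) = -1, and (2/133)^2 = +1. Now have (23/133).
133 ≡ 1 (mod 4), so quadratic reciprocity gives (23/133) = (133/23). Reduce: 133 ≡ 18 (mod 23). Now have (18/23).
Factor out 2: 18 = 2·9. Since 23 ≡ 7 (mod 8), (2/23) = +1. Now have (9/23).
9 ≡ 1 (mod 4), so quadratic reciprocity gives (9/23) = (23/9). Reduce: 23 ≡ 5 (mod 9). Now have (5/9).
5 ≡ 1 (mod 4), so quadratic reciprocity gives (5/9) = (9/5). Reduce: 9 ≡ 4 (mod 5). Now have (4/5).
Factor out 2: 4 = 2^2. Since 5 ≡ 5 (mod 8), (2/5) = -1, and (2/5)^2 = +1. Now have (1/5).
(1/5) = 1. Collecting the sign factors: 1.
(-4614/4481) = 1, and 4481 is prime, so -4614 is a quadratic residue mod 4481.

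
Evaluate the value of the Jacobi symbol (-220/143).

Reduce the numerator: -220 ≡ 66 (mod 143), so (-220/143) = (66/143).
Factor out 2: 66 = 2·33. Since 143 ≡ 7 (mod 8), (2/143) = +1. Now have (33/143).
33 ≡ 1 (mod 4), so quadratic reciprocity gives (33/143) = (143/33). Reduce: 143 ≡ 11 (mod 33). Now have (11/33).
33 ≡ 1 (mod 4), so quadratic reciprocity gives (11/33) = (33/11). Reduce: 33 ≡ 0 (mod 11). Now have (0/11).
The numerator is now 0 with denominator 11 > 1: the symbol is 0.

0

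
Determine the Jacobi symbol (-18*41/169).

1

By multiplicativity, (-18·41/169) = (-18/169)·(41/169).
First factor (-18/169):
Reduce the numerator: -18 ≡ 151 (mod 169), so (-18/169) = (151/169).
169 ≡ 1 (mod 4), so quadratic reciprocity gives (151/169) = (169/151). Reduce: 169 ≡ 18 (mod 151). Now have (18/151).
Factor out 2: 18 = 2·9. Since 151 ≡ 7 (mod 8), (2/151) = +1. Now have (9/151).
9 ≡ 1 (mod 4), so quadratic reciprocity gives (9/151) = (151/9). Reduce: 151 ≡ 7 (mod 9). Now have (7/9).
9 ≡ 1 (mod 4), so quadratic reciprocity gives (7/9) = (9/7). Reduce: 9 ≡ 2 (mod 7). Now have (2/7).
Factor out 2: 2 = 2. Since 7 ≡ 7 (mod 8), (2/7) = +1. Now have (1/7).
(1/7) = 1. Collecting the sign factors: 1.
Second factor (41/169):
41 ≡ 1 (mod 4), so quadratic reciprocity gives (41/169) = (169/41). Reduce: 169 ≡ 5 (mod 41). Now have (5/41).
5 ≡ 1 (mod 4), so quadratic reciprocity gives (5/41) = (41/5). Reduce: 41 ≡ 1 (mod 5). Now have (1/5).
(1/5) = 1. Collecting the sign factors: 1.
Product: (1)·(1) = 1.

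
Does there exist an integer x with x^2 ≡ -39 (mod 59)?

yes

(-39|59)
  = -(39|59)    [59 ≡ 3 mod 4 ⇒ (-1|59) = -1]
  = (59|39)    [QR: both ≡ 3 mod 4, sign flips]
  = (20|39)    [59 ≡ 20 mod 39]
  = (5|39)    [39 ≡ 7 mod 8 ⇒ (2|39)^2 = +1]
  = (39|5)    [QR: 5 ≡ 1 mod 4, sign kept]
  = (4|5)    [39 ≡ 4 mod 5]
  = (1|5)    [5 ≡ 5 mod 8 ⇒ (2|5)^2 = +1]
  = 1    [(1|5) = 1]
(-39|59) = 1, and 59 is prime, so -39 is a quadratic residue mod 59.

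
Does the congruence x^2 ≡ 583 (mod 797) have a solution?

no

(583/797)
  = (797/583)    [QR: 797 ≡ 1 mod 4, sign kept]
  = (214/583)    [797 ≡ 214 mod 583]
  = (107/583)    [583 ≡ 7 mod 8 ⇒ (2/583) = +1]
  = -(583/107)    [QR: both ≡ 3 mod 4, sign flips]
  = -(48/107)    [583 ≡ 48 mod 107]
  = -(3/107)    [107 ≡ 3 mod 8 ⇒ (2/107)^4 = +1]
  = (107/3)    [QR: both ≡ 3 mod 4, sign flips]
  = (2/3)    [107 ≡ 2 mod 3]
  = -(1/3)    [3 ≡ 3 mod 8 ⇒ (2/3) = -1]
  = -1    [(1/3) = 1]
The Legendre symbol is -1, so x^2 ≡ 583 (mod 797) has no solution.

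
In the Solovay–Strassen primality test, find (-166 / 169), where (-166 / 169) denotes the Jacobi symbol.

1

Reduce the numerator: -166 ≡ 3 (mod 169), so (-166 / 169) = (3 / 169).
169 ≡ 1 (mod 4), so quadratic reciprocity gives (3 / 169) = (169 / 3). Reduce: 169 ≡ 1 (mod 3). Now have (1 / 3).
(1 / 3) = 1. Collecting the sign factors: 1.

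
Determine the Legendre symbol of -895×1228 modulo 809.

By multiplicativity, (-895·1228/809) = (-895/809)·(1228/809).
First factor (-895/809):
Reduce the numerator: -895 ≡ 723 (mod 809), so (-895/809) = (723/809).
809 ≡ 1 (mod 4), so quadratic reciprocity gives (723/809) = (809/723). Reduce: 809 ≡ 86 (mod 723). Now have (86/723).
Factor out 2: 86 = 2·43. Since 723 ≡ 3 (mod 8), (2/723) = -1. Now have -(43/723).
Both 43 ≡ 3 and 723 ≡ 3 (mod 4), so reciprocity gives (43/723) = -(723/43). Reduce: 723 ≡ 35 (mod 43). Now have (35/43).
Both 35 ≡ 3 and 43 ≡ 3 (mod 4), so reciprocity gives (35/43) = -(43/35). Reduce: 43 ≡ 8 (mod 35). Now have -(8/35).
Factor out 2: 8 = 2^3. Since 35 ≡ 3 (mod 8), (2/35) = -1, and (2/35)^3 = -1. Now have (1/35).
(1/35) = 1. Collecting the sign factors: 1.
Second factor (1228/809):
Reduce the numerator: 1228 ≡ 419 (mod 809), so (1228/809) = (419/809).
809 ≡ 1 (mod 4), so quadratic reciprocity gives (419/809) = (809/419). Reduce: 809 ≡ 390 (mod 419). Now have (390/419).
Factor out 2: 390 = 2·195. Since 419 ≡ 3 (mod 8), (2/419) = -1. Now have -(195/419).
Both 195 ≡ 3 and 419 ≡ 3 (mod 4), so reciprocity gives (195/419) = -(419/195). Reduce: 419 ≡ 29 (mod 195). Now have (29/195).
29 ≡ 1 (mod 4), so quadratic reciprocity gives (29/195) = (195/29). Reduce: 195 ≡ 21 (mod 29). Now have (21/29).
21 ≡ 1 (mod 4), so quadratic reciprocity gives (21/29) = (29/21). Reduce: 29 ≡ 8 (mod 21). Now have (8/21).
Factor out 2: 8 = 2^3. Since 21 ≡ 5 (mod 8), (2/21) = -1, and (2/21)^3 = -1. Now have -(1/21).
(1/21) = 1. Collecting the sign factors: -1.
Product: (1)·(-1) = -1.

-1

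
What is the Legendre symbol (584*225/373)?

By multiplicativity, (584·225/373) = (584/373)·(225/373).
First factor (584/373):
(584/373)
  = (211/373)    [584 ≡ 211 mod 373]
  = (373/211)    [QR: 373 ≡ 1 mod 4, sign kept]
  = (162/211)    [373 ≡ 162 mod 211]
  = -(81/211)    [211 ≡ 3 mod 8 ⇒ (2/211) = -1]
  = -(211/81)    [QR: 81 ≡ 1 mod 4, sign kept]
  = -(49/81)    [211 ≡ 49 mod 81]
  = -(81/49)    [QR: 49 ≡ 1 mod 4, sign kept]
  = -(32/49)    [81 ≡ 32 mod 49]
  = -(1/49)    [49 ≡ 1 mod 8 ⇒ (2/49)^5 = +1]
  = -1    [(1/49) = 1]
Second factor (225/373):
(225/373)
  = (373/225)    [QR: 225 ≡ 1 mod 4, sign kept]
  = (148/225)    [373 ≡ 148 mod 225]
  = (37/225)    [225 ≡ 1 mod 8 ⇒ (2/225)^2 = +1]
  = (225/37)    [QR: 37 ≡ 1 mod 4, sign kept]
  = (3/37)    [225 ≡ 3 mod 37]
  = (37/3)    [QR: 37 ≡ 1 mod 4, sign kept]
  = (1/3)    [37 ≡ 1 mod 3]
  = 1    [(1/3) = 1]
Product: (-1)·(1) = -1.

-1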